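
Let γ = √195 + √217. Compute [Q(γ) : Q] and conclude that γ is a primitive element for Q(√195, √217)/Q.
[Q(γ) : Q] = 4 (equivalently, Q(γ) = Q(√195, √217))

Obviously Q(γ) ⊆ Q(√195, √217), and [Q(√195, √217):Q] = 4 (since 195, 217 are distinct squarefree integers > 1 with 42315 not a perfect square). To show equality we compute the minimal polynomial of γ. From γ = √195 + √217: γ^2 = 195 + 2√(42315) + 217 = 412 + 2√(42315), so γ^2 - 412 = 2√(42315); squaring, (γ^2 - 412)^2 = 4·42315, i.e. γ^4 - 824γ^2 + 169744 - 169260 = 0, i.e. γ^4 - 824γ^2 + 484 = 0. So γ is a root of x^4 - 824x^2 + 484. This polynomial is irreducible over Q: it has no rational root (each ±√195 ± √217 is irrational), and any factorization into two quadratics over Q would force √(42315) ∈ Q (pairing opposite roots) or √195, √217 ∈ Q (other pairings), all impossible. Hence [Q(γ):Q] = 4 = [Q(√195, √217):Q], so Q(γ) = Q(√195, √217).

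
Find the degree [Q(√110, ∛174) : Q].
[Q(√110, ∛174) : Q] = 6

Let L = Q(√110, ∛174). Since Q(√110) ⊂ L and [Q(√110):Q] = 2, the tower law gives 2 | [L:Q]. Likewise Q(∛174) ⊂ L with [Q(∛174):Q] = 3 (because 174 is not a perfect cube), so 3 | [L:Q]. As gcd(2,3) = 1, [L:Q] is divisible by 6. Conversely L is generated over Q by √110 and ∛174, so [L:Q] ≤ 2·3 = 6. Therefore [Q(√110, ∛174) : Q] = 6.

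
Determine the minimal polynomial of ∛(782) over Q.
m_α(x) = x^3 - 782

α satisfies α^3 = 782, so x^3 - 782 annihilates α. By the rational root test, a rational root p/q (in lowest terms) of x^3 - 782 would satisfy p^3 = 782 q^3, forcing q = 1 and p^3 = 782; but 782 is not a perfect cube, contradiction. A monic cubic over Q with no rational root is irreducible (any nontrivial factorization would include a linear factor). Hence x^3 - 782 is the minimal polynomial of α, and in particular [Q(α):Q] = 3.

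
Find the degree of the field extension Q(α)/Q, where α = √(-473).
[Q(α):Q] = 2

[Q(α):Q] equals the degree of the minimal polynomial of α. Here α^2 = -473 and x^2 + 473 is irreducible (d = -473 is squarefree, ≠ 1, hence not a square), so deg(m_α) = 2. Thus [Q(α):Q] = 2.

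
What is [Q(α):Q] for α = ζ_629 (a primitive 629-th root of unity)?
[Q(α):Q] = 576

The minimal polynomial of ζ_629 over Q is the 629-th cyclotomic polynomial Φ_629(x), which is irreducible over Q and has degree φ(629) = 576. Hence [Q(α):Q] = φ(629) = 576.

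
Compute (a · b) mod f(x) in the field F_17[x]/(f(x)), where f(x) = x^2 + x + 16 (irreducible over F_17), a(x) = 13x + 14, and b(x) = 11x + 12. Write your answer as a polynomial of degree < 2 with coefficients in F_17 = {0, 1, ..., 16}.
a · b ≡ 14x + 5 (mod f(x))

Multiply in F_17[x]: a(x)·b(x) = (13x + 14)·(11x + 12) = 7x^2 + 4x + 15. This has degree ≥ 2, so divide by f(x) over F_17: 7x^2 + 4x + 15 = (7)·(x^2 + x + 16) + (14x + 5). Hence a·b ≡ 14x + 5 (mod f). (F_17[x]/(f) is a field with 17^2 = 289 elements since f is irreducible of degree 2.)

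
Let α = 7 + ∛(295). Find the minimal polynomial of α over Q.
m_α(x) = x^3 - 21x^2 + 147x - 638

Set β = α - 7 = ∛(295), so β^3 = 295. Then (α - 7)^3 - 295 = 0, i.e. α is a root of g(x) = (x - 7)^3 - 295 = x^3 - 21x^2 + 147x - 638. Since g(x) = h(x - 7) where h(x) = x^3 - 295, and h is irreducible over Q (because 295 is not a perfect cube, so h has no rational root, and a monic cubic with no rational root is irreducible), g is also irreducible (irreducibility is preserved under the substitution x → x - 7). Hence m_α(x) = x^3 - 21x^2 + 147x - 638.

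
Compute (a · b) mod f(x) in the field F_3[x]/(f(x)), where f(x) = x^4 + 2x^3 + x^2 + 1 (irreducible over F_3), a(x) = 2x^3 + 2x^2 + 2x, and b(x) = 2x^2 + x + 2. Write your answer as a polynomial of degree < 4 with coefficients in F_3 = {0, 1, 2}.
a · b ≡ x^3 + 2x^2 + 2 (mod f(x))

Multiply in F_3[x]: a(x)·b(x) = (2x^3 + 2x^2 + 2x)·(2x^2 + x + 2) = x^5 + x^3 + x. This has degree ≥ 4, so divide by f(x) over F_3: x^5 + x^3 + x = (x + 1)·(x^4 + 2x^3 + x^2 + 1) + (x^3 + 2x^2 + 2). Hence a·b ≡ x^3 + 2x^2 + 2 (mod f). (F_3[x]/(f) is a field with 3^4 = 81 elements since f is irreducible of degree 4.)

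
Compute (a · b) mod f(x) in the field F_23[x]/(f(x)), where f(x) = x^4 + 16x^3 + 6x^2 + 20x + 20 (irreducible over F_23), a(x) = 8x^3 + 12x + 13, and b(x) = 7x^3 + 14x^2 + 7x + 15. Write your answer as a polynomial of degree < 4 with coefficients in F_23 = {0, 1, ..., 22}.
a · b ≡ 9x^3 + 9x^2 + 3x + 2 (mod f(x))

Multiply in F_23[x]: a(x)·b(x) = (8x^3 + 12x + 13)·(7x^3 + 14x^2 + 7x + 15) = 10x^6 + 20x^5 + 2x^4 + 11x^3 + 13x^2 + 18x + 11. This has degree ≥ 4, so divide by f(x) over F_23: 10x^6 + 20x^5 + 2x^4 + 11x^3 + 13x^2 + 18x + 11 = (10x^2 + 21x + 20)·(x^4 + 16x^3 + 6x^2 + 20x + 20) + (9x^3 + 9x^2 + 3x + 2). Hence a·b ≡ 9x^3 + 9x^2 + 3x + 2 (mod f). (F_23[x]/(f) is a field with 23^4 = 279841 elements since f is irreducible of degree 4.)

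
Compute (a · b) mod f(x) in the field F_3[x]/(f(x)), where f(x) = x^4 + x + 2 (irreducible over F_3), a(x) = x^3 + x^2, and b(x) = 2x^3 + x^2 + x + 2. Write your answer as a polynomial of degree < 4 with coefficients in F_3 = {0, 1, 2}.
a · b ≡ x^3 + x^2 + x + 2 (mod f(x))

Multiply in F_3[x]: a(x)·b(x) = (x^3 + x^2)·(2x^3 + x^2 + x + 2) = 2x^6 + 2x^4 + 2x^2. This has degree ≥ 4, so divide by f(x) over F_3: 2x^6 + 2x^4 + 2x^2 = (2x^2 + 2)·(x^4 + x + 2) + (x^3 + x^2 + x + 2). Hence a·b ≡ x^3 + x^2 + x + 2 (mod f). (F_3[x]/(f) is a field with 3^4 = 81 elements since f is irreducible of degree 4.)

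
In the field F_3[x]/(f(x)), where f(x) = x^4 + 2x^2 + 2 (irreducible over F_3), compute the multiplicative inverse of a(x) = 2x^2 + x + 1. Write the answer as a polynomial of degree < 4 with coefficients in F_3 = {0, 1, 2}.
a(x)^(-1) ≡ 2x^3 + 2 (mod f(x))

Since f is irreducible over F_3, F_3[x]/(f) is a field and a(x) ≠ 0 has an inverse. Apply the extended Euclidean algorithm to f(x) and a(x) in F_3[x]: f(x) = (2x^2 + 2x + 2)·a(x) + (2x);  a(x) = (x + 2)·(2x) + (1). The last nonzero remainder is the constant 1 = gcd(f, a) in F_3. Back-substituting through the division chain expresses 1 = s(x)·a(x) + t(x)·f(x) with s(x) ≡ 2x^3 + 2 (mod f), so a(x)^(-1) ≡ s(x) = 2x^3 + 2 (mod f). Check: (2x^2 + x + 1)·(2x^3 + 2) = x^5 + 2x^4 + 2x^3 + x^2 + 2x + 2 ≡ 1 (mod x^4 + 2x^2 + 2).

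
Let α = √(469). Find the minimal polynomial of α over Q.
m_α(x) = x^2 - 469

α satisfies α^2 - 469 = 0, so x^2 - 469 annihilates α. Since d = 469 is squarefree and ≠ 1, it is not a perfect square in Q, so x^2 - 469 has no rational root and is therefore irreducible over Q (a degree-2 polynomial over a field is irreducible iff it has no root). Hence m_α(x) = x^2 - 469.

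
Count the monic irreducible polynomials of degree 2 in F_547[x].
There are 149331 monic irreducible polynomials of degree 2 over F_547

Each element of F_{547^2} that lies in no proper subfield is a root of exactly one monic irreducible of degree 2 over F_547, and each such polynomial has 2 distinct roots in F_{547^2}. By Möbius inversion the count is N_547(2) = (1/2) Σ_{d|2} μ(2/d) · 547^d = (1/2)(μ(2)·547^1 + μ(1)·547^2) = 298662/2 = 149331.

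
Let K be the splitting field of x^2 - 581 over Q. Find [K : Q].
[K : Q] = 2

f(x) = x^2 - 581 factors as (x - √581)(x + √581). The splitting field is K = Q(√581). Since 581 is squarefree and > 1, it is not a perfect square, so x^2 - 581 is irreducible over Q and [Q(√581) : Q] = 2. Hence [K : Q] = 2.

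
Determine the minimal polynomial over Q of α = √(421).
m_α(x) = x^2 - 421

α satisfies α^2 - 421 = 0, so x^2 - 421 annihilates α. Since d = 421 is squarefree and ≠ 1, it is not a perfect square in Q, so x^2 - 421 has no rational root and is therefore irreducible over Q (a degree-2 polynomial over a field is irreducible iff it has no root). Hence m_α(x) = x^2 - 421.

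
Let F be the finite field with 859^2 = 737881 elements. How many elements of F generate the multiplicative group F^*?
There are φ(737880) = 161280 primitive elements

F_q^* is cyclic of order q - 1 = 737880. A cyclic group of order m has exactly φ(m) generators. Here m = 737880 = 2^3 · 3 · 5 · 11 · 13 · 43, so the number of primitive elements is φ(737880) = 161280.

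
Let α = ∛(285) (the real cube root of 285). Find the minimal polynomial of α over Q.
m_α(x) = x^3 - 285

α satisfies α^3 = 285, so x^3 - 285 annihilates α. By the rational root test, a rational root p/q (in lowest terms) of x^3 - 285 would satisfy p^3 = 285 q^3, forcing q = 1 and p^3 = 285; but 285 is not a perfect cube, contradiction. A monic cubic over Q with no rational root is irreducible (any nontrivial factorization would include a linear factor). Hence x^3 - 285 is the minimal polynomial of α, and in particular [Q(α):Q] = 3.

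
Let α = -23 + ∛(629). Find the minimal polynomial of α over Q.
m_α(x) = x^3 + 69x^2 + 1587x + 11538

Set β = α + 23 = ∛(629), so β^3 = 629. Then (α + 23)^3 - 629 = 0, i.e. α is a root of g(x) = (x + 23)^3 - 629 = x^3 + 69x^2 + 1587x + 11538. Since g(x) = h(x + 23) where h(x) = x^3 - 629, and h is irreducible over Q (because 629 is not a perfect cube, so h has no rational root, and a monic cubic with no rational root is irreducible), g is also irreducible (irreducibility is preserved under the substitution x → x + 23). Hence m_α(x) = x^3 + 69x^2 + 1587x + 11538.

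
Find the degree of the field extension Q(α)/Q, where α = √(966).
[Q(α):Q] = 2

[Q(α):Q] equals the degree of the minimal polynomial of α. Here α^2 = 966 and x^2 - 966 is irreducible (d = 966 is squarefree, ≠ 1, hence not a square), so deg(m_α) = 2. Thus [Q(α):Q] = 2.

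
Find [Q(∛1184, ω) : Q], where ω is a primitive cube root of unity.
[Q(∛1184, ω) : Q] = 6

[Q(∛1184):Q] = 3 (min poly x^3 - 1184, irreducible since 1184 is not a perfect cube). [Q(ω):Q] = 2 (min poly x^2 + x + 1). Since Q(∛1184) ⊂ R and ω ∉ R, we have ω ∉ Q(∛1184), so x^2 + x + 1 remains irreducible over Q(∛1184) and [Q(∛1184, ω) : Q(∛1184)] = 2. By the tower law, [Q(∛1184, ω) : Q] = 3 · 2 = 6. (In fact Q(∛1184, ω) is the splitting field of x^3 - 1184 over Q.)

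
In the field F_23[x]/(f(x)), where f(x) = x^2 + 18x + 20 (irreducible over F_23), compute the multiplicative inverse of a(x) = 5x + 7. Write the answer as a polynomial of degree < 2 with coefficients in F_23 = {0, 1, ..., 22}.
a(x)^(-1) ≡ 10x + 5 (mod f(x))

Since f is irreducible over F_23, F_23[x]/(f) is a field and a(x) ≠ 0 has an inverse. Apply the extended Euclidean algorithm to f(x) and a(x) in F_23[x]: f(x) = (14x + 7)·a(x) + (17). The last nonzero remainder is the constant 17 = gcd(f, a) in F_23. Back-substituting through the division chain expresses 17 = s(x)·a(x) + t(x)·f(x) with s(x) ≡ 9x + 16 (mod f), so (9x + 16)·a(x) ≡ 17 (mod f). Multiplying by 17^(-1) ≡ 19 in F_23 gives a(x)^(-1) ≡ 19·(9x + 16) ≡ 10x + 5 (mod f). Check: (5x + 7)·(10x + 5) = 4x^2 + 3x + 12 ≡ 1 (mod x^2 + 18x + 20).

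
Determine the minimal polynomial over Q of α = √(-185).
m_α(x) = x^2 + 185

α satisfies α^2 + 185 = 0, so x^2 + 185 annihilates α. Since d = -185 is squarefree and ≠ 1, it is not a perfect square in Q, so x^2 + 185 has no rational root and is therefore irreducible over Q (a degree-2 polynomial over a field is irreducible iff it has no root). Hence m_α(x) = x^2 + 185.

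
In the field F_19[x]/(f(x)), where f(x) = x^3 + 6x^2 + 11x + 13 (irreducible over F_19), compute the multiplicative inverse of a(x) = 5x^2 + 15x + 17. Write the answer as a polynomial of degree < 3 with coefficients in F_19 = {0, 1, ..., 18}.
a(x)^(-1) ≡ 4x^2 + 13x + 5 (mod f(x))

Since f is irreducible over F_19, F_19[x]/(f) is a field and a(x) ≠ 0 has an inverse. Apply the extended Euclidean algorithm to f(x) and a(x) in F_19[x]: f(x) = (4x + 12)·a(x) + (10x + 18);  a(x) = (10x + 12)·(10x + 18) + (10). The last nonzero remainder is the constant 10 = gcd(f, a) in F_19. Back-substituting through the division chain expresses 10 = s(x)·a(x) + t(x)·f(x) with s(x) ≡ 2x^2 + 16x + 12 (mod f), so (2x^2 + 16x + 12)·a(x) ≡ 10 (mod f). Multiplying by 10^(-1) ≡ 2 in F_19 gives a(x)^(-1) ≡ 2·(2x^2 + 16x + 12) ≡ 4x^2 + 13x + 5 (mod f). Check: (5x^2 + 15x + 17)·(4x^2 + 13x + 5) = x^4 + 11x^3 + 3x^2 + 11x + 9 ≡ 1 (mod x^3 + 6x^2 + 11x + 13).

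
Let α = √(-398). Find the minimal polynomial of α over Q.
m_α(x) = x^2 + 398

α satisfies α^2 + 398 = 0, so x^2 + 398 annihilates α. Since d = -398 is squarefree and ≠ 1, it is not a perfect square in Q, so x^2 + 398 has no rational root and is therefore irreducible over Q (a degree-2 polynomial over a field is irreducible iff it has no root). Hence m_α(x) = x^2 + 398.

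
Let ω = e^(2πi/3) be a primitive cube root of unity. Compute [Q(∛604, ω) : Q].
[Q(∛604, ω) : Q] = 6

[Q(∛604):Q] = 3 (min poly x^3 - 604, irreducible since 604 is not a perfect cube). [Q(ω):Q] = 2 (min poly x^2 + x + 1). Since Q(∛604) ⊂ R and ω ∉ R, we have ω ∉ Q(∛604), so x^2 + x + 1 remains irreducible over Q(∛604) and [Q(∛604, ω) : Q(∛604)] = 2. By the tower law, [Q(∛604, ω) : Q] = 3 · 2 = 6. (In fact Q(∛604, ω) is the splitting field of x^3 - 604 over Q.)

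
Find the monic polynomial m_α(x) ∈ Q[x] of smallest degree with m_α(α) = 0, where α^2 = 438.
m_α(x) = x^2 - 438

α satisfies α^2 - 438 = 0, so x^2 - 438 annihilates α. Since d = 438 is squarefree and ≠ 1, it is not a perfect square in Q, so x^2 - 438 has no rational root and is therefore irreducible over Q (a degree-2 polynomial over a field is irreducible iff it has no root). Hence m_α(x) = x^2 - 438.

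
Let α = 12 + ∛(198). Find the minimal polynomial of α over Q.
m_α(x) = x^3 - 36x^2 + 432x - 1926

Set β = α - 12 = ∛(198), so β^3 = 198. Then (α - 12)^3 - 198 = 0, i.e. α is a root of g(x) = (x - 12)^3 - 198 = x^3 - 36x^2 + 432x - 1926. Since g(x) = h(x - 12) where h(x) = x^3 - 198, and h is irreducible over Q (because 198 is not a perfect cube, so h has no rational root, and a monic cubic with no rational root is irreducible), g is also irreducible (irreducibility is preserved under the substitution x → x - 12). Hence m_α(x) = x^3 - 36x^2 + 432x - 1926.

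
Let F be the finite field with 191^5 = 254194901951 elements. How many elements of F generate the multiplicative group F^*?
There are φ(254194901950) = 87516000000 primitive elements

F_q^* is cyclic of order q - 1 = 254194901950. A cyclic group of order m has exactly φ(m) generators. Here m = 254194901950 = 2 · 5^2 · 11 · 19 · 1871 · 13001, so the number of primitive elements is φ(254194901950) = 87516000000.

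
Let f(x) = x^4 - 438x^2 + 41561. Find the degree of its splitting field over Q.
[K : Q] = 4

Solving the quadratic in x^2: x^2 = (438 ± √(438^2 - 4·41561))/2 = (438 ± √25600)/2 = (438 ± 160)/2, giving x^2 = 139 or x^2 = 299. So f(x) = (x^2 - 139)(x^2 - 299) and the roots of f are ±√139, ±√299. Hence the splitting field is K = Q(√139, √299). Since 139 and 299 are distinct squarefree integers > 1, their product 41561 is not a perfect square, so √299 ∉ Q(√139). By the tower law [K:Q] = [Q(√139,√299):Q(√139)] · [Q(√139):Q] = 2 · 2 = 4.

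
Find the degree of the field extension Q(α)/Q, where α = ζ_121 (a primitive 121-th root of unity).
[Q(α):Q] = 110

The minimal polynomial of ζ_121 over Q is the 121-th cyclotomic polynomial Φ_121(x), which is irreducible over Q and has degree φ(121) = 110. Hence [Q(α):Q] = φ(121) = 110.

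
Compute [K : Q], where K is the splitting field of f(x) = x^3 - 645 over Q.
[K : Q] = 6

The roots of x^3 - 645 are ∛645, ω∛645, ω^2∛645 where ω = e^(2πi/3) is a primitive cube root of unity, so K = Q(∛645, ω). Now [Q(∛645):Q] = 3 (since 645 is not a perfect cube, x^3 - 645 is irreducible) and [Q(ω):Q] = 2. Both 2 and 3 divide [K:Q], and [K:Q] ≤ 3·2 = 6, so [K:Q] = 6. (Equivalently: Q(∛645) ⊂ R but ω ∉ R, so [K : Q(∛645)] = 2.)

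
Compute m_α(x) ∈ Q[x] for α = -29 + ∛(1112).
m_α(x) = x^3 + 87x^2 + 2523x + 23277

Set β = α + 29 = ∛(1112), so β^3 = 1112. Then (α + 29)^3 - 1112 = 0, i.e. α is a root of g(x) = (x + 29)^3 - 1112 = x^3 + 87x^2 + 2523x + 23277. Since g(x) = h(x + 29) where h(x) = x^3 - 1112, and h is irreducible over Q (because 1112 is not a perfect cube, so h has no rational root, and a monic cubic with no rational root is irreducible), g is also irreducible (irreducibility is preserved under the substitution x → x + 29). Hence m_α(x) = x^3 + 87x^2 + 2523x + 23277.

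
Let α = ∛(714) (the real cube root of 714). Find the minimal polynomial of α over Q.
m_α(x) = x^3 - 714

α satisfies α^3 = 714, so x^3 - 714 annihilates α. By the rational root test, a rational root p/q (in lowest terms) of x^3 - 714 would satisfy p^3 = 714 q^3, forcing q = 1 and p^3 = 714; but 714 is not a perfect cube, contradiction. A monic cubic over Q with no rational root is irreducible (any nontrivial factorization would include a linear factor). Hence x^3 - 714 is the minimal polynomial of α, and in particular [Q(α):Q] = 3.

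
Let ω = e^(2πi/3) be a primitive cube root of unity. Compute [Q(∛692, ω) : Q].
[Q(∛692, ω) : Q] = 6

[Q(∛692):Q] = 3 (min poly x^3 - 692, irreducible since 692 is not a perfect cube). [Q(ω):Q] = 2 (min poly x^2 + x + 1). Since Q(∛692) ⊂ R and ω ∉ R, we have ω ∉ Q(∛692), so x^2 + x + 1 remains irreducible over Q(∛692) and [Q(∛692, ω) : Q(∛692)] = 2. By the tower law, [Q(∛692, ω) : Q] = 3 · 2 = 6. (In fact Q(∛692, ω) is the splitting field of x^3 - 692 over Q.)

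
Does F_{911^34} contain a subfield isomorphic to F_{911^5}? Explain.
No: F_{911^5} is not a subfield of F_{911^34}

F_{p^m} embeds in F_{p^n} iff m | n. Here 5 ∤ 34 (since 34 = 6·5 + 4 with remainder 4 ≠ 0), so F_{911^5} is not a subfield of F_{911^34}. Equivalently: if it were, the tower law would give 5 = [F_{911^5}:F_911] dividing [F_{911^34}:F_911] = 34, contradiction.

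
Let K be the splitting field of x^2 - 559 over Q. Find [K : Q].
[K : Q] = 2

f(x) = x^2 - 559 factors as (x - √559)(x + √559). The splitting field is K = Q(√559). Since 559 is squarefree and > 1, it is not a perfect square, so x^2 - 559 is irreducible over Q and [Q(√559) : Q] = 2. Hence [K : Q] = 2.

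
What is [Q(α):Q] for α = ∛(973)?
[Q(α):Q] = 3

The minimal polynomial of α is x^3 - 973, irreducible over Q since 973 is not a perfect cube (so x^3 - 973 has no rational root). Hence [Q(α):Q] = deg(m_α) = 3.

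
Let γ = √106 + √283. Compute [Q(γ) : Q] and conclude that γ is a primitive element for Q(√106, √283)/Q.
[Q(γ) : Q] = 4 (equivalently, Q(γ) = Q(√106, √283))

Obviously Q(γ) ⊆ Q(√106, √283), and [Q(√106, √283):Q] = 4 (since 106, 283 are distinct squarefree integers > 1 with 29998 not a perfect square). To show equality we compute the minimal polynomial of γ. From γ = √106 + √283: γ^2 = 106 + 2√(29998) + 283 = 389 + 2√(29998), so γ^2 - 389 = 2√(29998); squaring, (γ^2 - 389)^2 = 4·29998, i.e. γ^4 - 778γ^2 + 151321 - 119992 = 0, i.e. γ^4 - 778γ^2 + 31329 = 0. So γ is a root of x^4 - 778x^2 + 31329. This polynomial is irreducible over Q: it has no rational root (each ±√106 ± √283 is irrational), and any factorization into two quadratics over Q would force √(29998) ∈ Q (pairing opposite roots) or √106, √283 ∈ Q (other pairings), all impossible. Hence [Q(γ):Q] = 4 = [Q(√106, √283):Q], so Q(γ) = Q(√106, √283).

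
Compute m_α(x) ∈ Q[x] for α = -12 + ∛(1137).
m_α(x) = x^3 + 36x^2 + 432x + 591

Set β = α + 12 = ∛(1137), so β^3 = 1137. Then (α + 12)^3 - 1137 = 0, i.e. α is a root of g(x) = (x + 12)^3 - 1137 = x^3 + 36x^2 + 432x + 591. Since g(x) = h(x + 12) where h(x) = x^3 - 1137, and h is irreducible over Q (because 1137 is not a perfect cube, so h has no rational root, and a monic cubic with no rational root is irreducible), g is also irreducible (irreducibility is preserved under the substitution x → x + 12). Hence m_α(x) = x^3 + 36x^2 + 432x + 591.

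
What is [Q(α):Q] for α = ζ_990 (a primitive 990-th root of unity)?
[Q(α):Q] = 240

The minimal polynomial of ζ_990 over Q is the 990-th cyclotomic polynomial Φ_990(x), which is irreducible over Q and has degree φ(990) = 240. Hence [Q(α):Q] = φ(990) = 240.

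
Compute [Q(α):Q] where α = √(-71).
[Q(α):Q] = 2

[Q(α):Q] equals the degree of the minimal polynomial of α. Here α^2 = -71 and x^2 + 71 is irreducible (d = -71 is squarefree, ≠ 1, hence not a square), so deg(m_α) = 2. Thus [Q(α):Q] = 2.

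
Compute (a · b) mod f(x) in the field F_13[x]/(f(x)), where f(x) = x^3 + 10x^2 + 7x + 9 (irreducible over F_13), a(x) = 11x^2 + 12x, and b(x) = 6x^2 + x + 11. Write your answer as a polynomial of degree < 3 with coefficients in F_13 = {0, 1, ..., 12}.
a · b ≡ 7x^2 + 2x + 6 (mod f(x))

Multiply in F_13[x]: a(x)·b(x) = (11x^2 + 12x)·(6x^2 + x + 11) = x^4 + 5x^3 + 3x^2 + 2x. This has degree ≥ 3, so divide by f(x) over F_13: x^4 + 5x^3 + 3x^2 + 2x = (x + 8)·(x^3 + 10x^2 + 7x + 9) + (7x^2 + 2x + 6). Hence a·b ≡ 7x^2 + 2x + 6 (mod f). (F_13[x]/(f) is a field with 13^3 = 2197 elements since f is irreducible of degree 3.)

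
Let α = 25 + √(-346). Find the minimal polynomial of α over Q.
m_α(x) = x^2 - 50x + 971

From α - 25 = √(-346), squaring gives (α - 25)^2 = -346, i.e. α^2 - 50α + 625 = -346, so α^2 - 50α + 971 = 0. The discriminant of x^2 - 50x + 971 is (-50)^2 - 4·(971) = 2500 - 3884 = -1384, and 4·(-346) is not a perfect square in Q since -346 is squarefree and ≠ 1. Hence x^2 - 50x + 971 is irreducible over Q and is the minimal polynomial of α.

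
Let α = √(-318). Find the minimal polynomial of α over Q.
m_α(x) = x^2 + 318

α satisfies α^2 + 318 = 0, so x^2 + 318 annihilates α. Since d = -318 is squarefree and ≠ 1, it is not a perfect square in Q, so x^2 + 318 has no rational root and is therefore irreducible over Q (a degree-2 polynomial over a field is irreducible iff it has no root). Hence m_α(x) = x^2 + 318.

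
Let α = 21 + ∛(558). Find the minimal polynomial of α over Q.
m_α(x) = x^3 - 63x^2 + 1323x - 9819

Set β = α - 21 = ∛(558), so β^3 = 558. Then (α - 21)^3 - 558 = 0, i.e. α is a root of g(x) = (x - 21)^3 - 558 = x^3 - 63x^2 + 1323x - 9819. Since g(x) = h(x - 21) where h(x) = x^3 - 558, and h is irreducible over Q (because 558 is not a perfect cube, so h has no rational root, and a monic cubic with no rational root is irreducible), g is also irreducible (irreducibility is preserved under the substitution x → x - 21). Hence m_α(x) = x^3 - 63x^2 + 1323x - 9819.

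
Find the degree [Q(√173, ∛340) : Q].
[Q(√173, ∛340) : Q] = 6

Let L = Q(√173, ∛340). Since Q(√173) ⊂ L and [Q(√173):Q] = 2, the tower law gives 2 | [L:Q]. Likewise Q(∛340) ⊂ L with [Q(∛340):Q] = 3 (because 340 is not a perfect cube), so 3 | [L:Q]. As gcd(2,3) = 1, [L:Q] is divisible by 6. Conversely L is generated over Q by √173 and ∛340, so [L:Q] ≤ 2·3 = 6. Therefore [Q(√173, ∛340) : Q] = 6.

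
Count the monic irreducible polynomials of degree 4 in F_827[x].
There are 116939548278 monic irreducible polynomials of degree 4 over F_827

Each element of F_{827^4} that lies in no proper subfield is a root of exactly one monic irreducible of degree 4 over F_827, and each such polynomial has 4 distinct roots in F_{827^4}. By Möbius inversion the count is N_827(4) = (1/4) Σ_{d|4} μ(4/d) · 827^d = (1/4)(μ(4)·827^1 + μ(2)·827^2 + μ(1)·827^4) = 467758193112/4 = 116939548278.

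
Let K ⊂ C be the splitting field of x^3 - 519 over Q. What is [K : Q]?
[K : Q] = 6

The roots of x^3 - 519 are ∛519, ω∛519, ω^2∛519 where ω = e^(2πi/3) is a primitive cube root of unity, so K = Q(∛519, ω). Now [Q(∛519):Q] = 3 (since 519 is not a perfect cube, x^3 - 519 is irreducible) and [Q(ω):Q] = 2. Both 2 and 3 divide [K:Q], and [K:Q] ≤ 3·2 = 6, so [K:Q] = 6. (Equivalently: Q(∛519) ⊂ R but ω ∉ R, so [K : Q(∛519)] = 2.)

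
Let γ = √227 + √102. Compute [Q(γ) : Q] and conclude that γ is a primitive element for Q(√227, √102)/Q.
[Q(γ) : Q] = 4 (equivalently, Q(γ) = Q(√227, √102))

Obviously Q(γ) ⊆ Q(√227, √102), and [Q(√227, √102):Q] = 4 (since 227, 102 are distinct squarefree integers > 1 with 23154 not a perfect square). To show equality we compute the minimal polynomial of γ. From γ = √227 + √102: γ^2 = 227 + 2√(23154) + 102 = 329 + 2√(23154), so γ^2 - 329 = 2√(23154); squaring, (γ^2 - 329)^2 = 4·23154, i.e. γ^4 - 658γ^2 + 108241 - 92616 = 0, i.e. γ^4 - 658γ^2 + 15625 = 0. So γ is a root of x^4 - 658x^2 + 15625. This polynomial is irreducible over Q: it has no rational root (each ±√227 ± √102 is irrational), and any factorization into two quadratics over Q would force √(23154) ∈ Q (pairing opposite roots) or √227, √102 ∈ Q (other pairings), all impossible. Hence [Q(γ):Q] = 4 = [Q(√227, √102):Q], so Q(γ) = Q(√227, √102).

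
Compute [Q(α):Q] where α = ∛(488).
[Q(α):Q] = 3

The minimal polynomial of α is x^3 - 488, irreducible over Q since 488 is not a perfect cube (so x^3 - 488 has no rational root). Hence [Q(α):Q] = deg(m_α) = 3.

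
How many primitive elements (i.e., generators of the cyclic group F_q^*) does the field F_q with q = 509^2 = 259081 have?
There are φ(259080) = 64512 primitive elements

F_q^* is cyclic of order q - 1 = 259080. A cyclic group of order m has exactly φ(m) generators. Here m = 259080 = 2^3 · 3 · 5 · 17 · 127, so the number of primitive elements is φ(259080) = 64512.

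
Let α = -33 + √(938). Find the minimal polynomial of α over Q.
m_α(x) = x^2 + 66x + 151

From α + 33 = √(938), squaring gives (α + 33)^2 = 938, i.e. α^2 + 66α + 1089 = 938, so α^2 + 66α + 151 = 0. The discriminant of x^2 + 66x + 151 is (66)^2 - 4·(151) = 4356 - 604 = 3752, and 4·(938) is not a perfect square in Q since 938 is squarefree and ≠ 1. Hence x^2 + 66x + 151 is irreducible over Q and is the minimal polynomial of α.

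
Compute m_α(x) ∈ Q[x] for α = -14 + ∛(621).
m_α(x) = x^3 + 42x^2 + 588x + 2123

Set β = α + 14 = ∛(621), so β^3 = 621. Then (α + 14)^3 - 621 = 0, i.e. α is a root of g(x) = (x + 14)^3 - 621 = x^3 + 42x^2 + 588x + 2123. Since g(x) = h(x + 14) where h(x) = x^3 - 621, and h is irreducible over Q (because 621 is not a perfect cube, so h has no rational root, and a monic cubic with no rational root is irreducible), g is also irreducible (irreducibility is preserved under the substitution x → x + 14). Hence m_α(x) = x^3 + 42x^2 + 588x + 2123.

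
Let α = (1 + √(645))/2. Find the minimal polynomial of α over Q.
m_α(x) = x^2 - x - 161

From 2α - 1 = √(645), squaring gives (2α - 1)^2 = 645, i.e. 4α^2 - 4α + 1 = 645, so α^2 - α + (1 - 645)/4 = 0. Since 645 ≡ 1 (mod 4), (1 - 645)/4 = -161 ∈ Z. The polynomial x^2 - x - 161 has discriminant 1 - 4·(-161) = 645, which is not a perfect square in Q (d = 645 is squarefree and ≠ 1), so x^2 - x - 161 is irreducible over Q. It is the minimal polynomial of α.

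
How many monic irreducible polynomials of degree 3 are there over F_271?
There are 6634080 monic irreducible polynomials of degree 3 over F_271

Each element of F_{271^3} that lies in no proper subfield is a root of exactly one monic irreducible of degree 3 over F_271, and each such polynomial has 3 distinct roots in F_{271^3}. By Möbius inversion the count is N_271(3) = (1/3) Σ_{d|3} μ(3/d) · 271^d = (1/3)(μ(3)·271^1 + μ(1)·271^3) = 19902240/3 = 6634080.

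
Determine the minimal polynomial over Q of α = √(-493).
m_α(x) = x^2 + 493

α satisfies α^2 + 493 = 0, so x^2 + 493 annihilates α. Since d = -493 is squarefree and ≠ 1, it is not a perfect square in Q, so x^2 + 493 has no rational root and is therefore irreducible over Q (a degree-2 polynomial over a field is irreducible iff it has no root). Hence m_α(x) = x^2 + 493.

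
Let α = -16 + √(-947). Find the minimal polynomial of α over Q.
m_α(x) = x^2 + 32x + 1203

From α + 16 = √(-947), squaring gives (α + 16)^2 = -947, i.e. α^2 + 32α + 256 = -947, so α^2 + 32α + 1203 = 0. The discriminant of x^2 + 32x + 1203 is (32)^2 - 4·(1203) = 1024 - 4812 = -3788, and 4·(-947) is not a perfect square in Q since -947 is squarefree and ≠ 1. Hence x^2 + 32x + 1203 is irreducible over Q and is the minimal polynomial of α.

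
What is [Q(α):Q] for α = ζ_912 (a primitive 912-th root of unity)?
[Q(α):Q] = 288

The minimal polynomial of ζ_912 over Q is the 912-th cyclotomic polynomial Φ_912(x), which is irreducible over Q and has degree φ(912) = 288. Hence [Q(α):Q] = φ(912) = 288.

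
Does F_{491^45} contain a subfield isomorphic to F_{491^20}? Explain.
No: F_{491^20} is not a subfield of F_{491^45}

F_{p^m} embeds in F_{p^n} iff m | n. Here 20 ∤ 45 (since 45 = 2·20 + 5 with remainder 5 ≠ 0), so F_{491^20} is not a subfield of F_{491^45}. Equivalently: if it were, the tower law would give 20 = [F_{491^20}:F_491] dividing [F_{491^45}:F_491] = 45, contradiction.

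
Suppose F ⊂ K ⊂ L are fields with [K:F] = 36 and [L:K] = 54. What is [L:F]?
[L:F] = 1944

The tower law says that for any tower of field extensions F ⊂ K ⊂ L with finite degrees, [L:F] = [L:K] · [K:F]. Here this gives [L:F] = 54 · 36 = 1944.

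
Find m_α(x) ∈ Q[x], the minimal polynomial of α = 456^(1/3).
m_α(x) = x^3 - 456

α satisfies α^3 = 456, so x^3 - 456 annihilates α. By the rational root test, a rational root p/q (in lowest terms) of x^3 - 456 would satisfy p^3 = 456 q^3, forcing q = 1 and p^3 = 456; but 456 is not a perfect cube, contradiction. A monic cubic over Q with no rational root is irreducible (any nontrivial factorization would include a linear factor). Hence x^3 - 456 is the minimal polynomial of α, and in particular [Q(α):Q] = 3.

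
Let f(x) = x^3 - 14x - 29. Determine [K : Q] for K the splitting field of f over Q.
[K : Q] = 6

By the rational root test, any rational root of the monic integer polynomial f(x) = x^3 - 14x - 29 must be an integer dividing the constant term -29, i.e. one of ±{1, 29}. Evaluating: f(1) = -42, f(-1) = -16, f(29) = 23954, f(-29) = -24012; none is 0, so f has no rational root and is therefore irreducible over Q (a cubic with no linear factor over a field is irreducible). For an irreducible cubic, the Galois group is A_3 or S_3 according as the discriminant disc(f) = -4a^3 - 27b^2 = -4·(-14)^3 - 27·(-29)^2 = -11731 is or is not a square in Q. Here disc(f) = -11731 is not a perfect square in Q, so the Galois group of f over Q is not contained in A_3 and must be all of S_3. The splitting field has degree |S_3| = 6 over Q, so [K : Q] = 6.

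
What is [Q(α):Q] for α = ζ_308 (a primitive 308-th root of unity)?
[Q(α):Q] = 120

The minimal polynomial of ζ_308 over Q is the 308-th cyclotomic polynomial Φ_308(x), which is irreducible over Q and has degree φ(308) = 120. Hence [Q(α):Q] = φ(308) = 120.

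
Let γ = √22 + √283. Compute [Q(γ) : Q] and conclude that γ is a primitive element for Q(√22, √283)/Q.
[Q(γ) : Q] = 4 (equivalently, Q(γ) = Q(√22, √283))

Obviously Q(γ) ⊆ Q(√22, √283), and [Q(√22, √283):Q] = 4 (since 22, 283 are distinct squarefree integers > 1 with 6226 not a perfect square). To show equality we compute the minimal polynomial of γ. From γ = √22 + √283: γ^2 = 22 + 2√(6226) + 283 = 305 + 2√(6226), so γ^2 - 305 = 2√(6226); squaring, (γ^2 - 305)^2 = 4·6226, i.e. γ^4 - 610γ^2 + 93025 - 24904 = 0, i.e. γ^4 - 610γ^2 + 68121 = 0. So γ is a root of x^4 - 610x^2 + 68121. This polynomial is irreducible over Q: it has no rational root (each ±√22 ± √283 is irrational), and any factorization into two quadratics over Q would force √(6226) ∈ Q (pairing opposite roots) or √22, √283 ∈ Q (other pairings), all impossible. Hence [Q(γ):Q] = 4 = [Q(√22, √283):Q], so Q(γ) = Q(√22, √283).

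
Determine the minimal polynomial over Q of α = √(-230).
m_α(x) = x^2 + 230

α satisfies α^2 + 230 = 0, so x^2 + 230 annihilates α. Since d = -230 is squarefree and ≠ 1, it is not a perfect square in Q, so x^2 + 230 has no rational root and is therefore irreducible over Q (a degree-2 polynomial over a field is irreducible iff it has no root). Hence m_α(x) = x^2 + 230.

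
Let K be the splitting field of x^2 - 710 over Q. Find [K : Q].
[K : Q] = 2

f(x) = x^2 - 710 factors as (x - √710)(x + √710). The splitting field is K = Q(√710). Since 710 is squarefree and > 1, it is not a perfect square, so x^2 - 710 is irreducible over Q and [Q(√710) : Q] = 2. Hence [K : Q] = 2.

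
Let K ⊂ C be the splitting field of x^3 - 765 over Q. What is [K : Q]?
[K : Q] = 6

The roots of x^3 - 765 are ∛765, ω∛765, ω^2∛765 where ω = e^(2πi/3) is a primitive cube root of unity, so K = Q(∛765, ω). Now [Q(∛765):Q] = 3 (since 765 is not a perfect cube, x^3 - 765 is irreducible) and [Q(ω):Q] = 2. Both 2 and 3 divide [K:Q], and [K:Q] ≤ 3·2 = 6, so [K:Q] = 6. (Equivalently: Q(∛765) ⊂ R but ω ∉ R, so [K : Q(∛765)] = 2.)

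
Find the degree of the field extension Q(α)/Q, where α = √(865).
[Q(α):Q] = 2

[Q(α):Q] equals the degree of the minimal polynomial of α. Here α^2 = 865 and x^2 - 865 is irreducible (d = 865 is squarefree, ≠ 1, hence not a square), so deg(m_α) = 2. Thus [Q(α):Q] = 2.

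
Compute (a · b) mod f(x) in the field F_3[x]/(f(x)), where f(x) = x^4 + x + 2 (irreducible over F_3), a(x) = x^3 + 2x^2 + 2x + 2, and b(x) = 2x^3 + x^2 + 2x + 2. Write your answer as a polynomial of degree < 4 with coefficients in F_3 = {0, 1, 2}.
a · b ≡ x^3 + x^2 + 2x (mod f(x))

Multiply in F_3[x]: a(x)·b(x) = (x^3 + 2x^2 + 2x + 2)·(2x^3 + x^2 + 2x + 2) = 2x^6 + 2x^5 + 2x^4 + x^2 + 2x + 1. This has degree ≥ 4, so divide by f(x) over F_3: 2x^6 + 2x^5 + 2x^4 + x^2 + 2x + 1 = (2x^2 + 2x + 2)·(x^4 + x + 2) + (x^3 + x^2 + 2x). Hence a·b ≡ x^3 + x^2 + 2x (mod f). (F_3[x]/(f) is a field with 3^4 = 81 elements since f is irreducible of degree 4.)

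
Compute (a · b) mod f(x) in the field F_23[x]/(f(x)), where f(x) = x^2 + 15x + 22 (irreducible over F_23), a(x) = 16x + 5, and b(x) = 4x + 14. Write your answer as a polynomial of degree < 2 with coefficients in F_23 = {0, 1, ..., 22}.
a · b ≡ 20x + 19 (mod f(x))

Multiply in F_23[x]: a(x)·b(x) = (16x + 5)·(4x + 14) = 18x^2 + 14x + 1. This has degree ≥ 2, so divide by f(x) over F_23: 18x^2 + 14x + 1 = (18)·(x^2 + 15x + 22) + (20x + 19). Hence a·b ≡ 20x + 19 (mod f). (F_23[x]/(f) is a field with 23^2 = 529 elements since f is irreducible of degree 2.)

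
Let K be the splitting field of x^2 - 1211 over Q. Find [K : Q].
[K : Q] = 2

f(x) = x^2 - 1211 factors as (x - √1211)(x + √1211). The splitting field is K = Q(√1211). Since 1211 is squarefree and > 1, it is not a perfect square, so x^2 - 1211 is irreducible over Q and [Q(√1211) : Q] = 2. Hence [K : Q] = 2.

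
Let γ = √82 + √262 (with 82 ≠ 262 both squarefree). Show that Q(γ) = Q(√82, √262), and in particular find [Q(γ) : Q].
[Q(γ) : Q] = 4 (equivalently, Q(γ) = Q(√82, √262))

Obviously Q(γ) ⊆ Q(√82, √262), and [Q(√82, √262):Q] = 4 (since 82, 262 are distinct squarefree integers > 1 with 21484 not a perfect square). To show equality we compute the minimal polynomial of γ. From γ = √82 + √262: γ^2 = 82 + 2√(21484) + 262 = 344 + 2√(21484), so γ^2 - 344 = 2√(21484); squaring, (γ^2 - 344)^2 = 4·21484, i.e. γ^4 - 688γ^2 + 118336 - 85936 = 0, i.e. γ^4 - 688γ^2 + 32400 = 0. So γ is a root of x^4 - 688x^2 + 32400. This polynomial is irreducible over Q: it has no rational root (each ±√82 ± √262 is irrational), and any factorization into two quadratics over Q would force √(21484) ∈ Q (pairing opposite roots) or √82, √262 ∈ Q (other pairings), all impossible. Hence [Q(γ):Q] = 4 = [Q(√82, √262):Q], so Q(γ) = Q(√82, √262).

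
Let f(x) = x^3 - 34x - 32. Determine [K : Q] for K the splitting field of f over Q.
[K : Q] = 6

By the rational root test, any rational root of the monic integer polynomial f(x) = x^3 - 34x - 32 must be an integer dividing the constant term -32, i.e. one of ±{1, 2, 4, 8, 16, 32}. Evaluating: f(1) = -65, f(-1) = 1, f(2) = -92, f(-2) = 28, f(4) = -104, f(-4) = 40, f(8) = 208, f(-8) = -272, f(16) = 3520, f(-16) = -3584, f(32) = 31648, f(-32) = -31712; none is 0, so f has no rational root and is therefore irreducible over Q (a cubic with no linear factor over a field is irreducible). For an irreducible cubic, the Galois group is A_3 or S_3 according as the discriminant disc(f) = -4a^3 - 27b^2 = -4·(-34)^3 - 27·(-32)^2 = 129568 is or is not a square in Q. Here disc(f) = 129568 is not a perfect square in Q, so the Galois group of f over Q is not contained in A_3 and must be all of S_3. The splitting field has degree |S_3| = 6 over Q, so [K : Q] = 6.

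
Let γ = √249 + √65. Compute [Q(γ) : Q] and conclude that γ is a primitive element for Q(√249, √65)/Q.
[Q(γ) : Q] = 4 (equivalently, Q(γ) = Q(√249, √65))

Obviously Q(γ) ⊆ Q(√249, √65), and [Q(√249, √65):Q] = 4 (since 249, 65 are distinct squarefree integers > 1 with 16185 not a perfect square). To show equality we compute the minimal polynomial of γ. From γ = √249 + √65: γ^2 = 249 + 2√(16185) + 65 = 314 + 2√(16185), so γ^2 - 314 = 2√(16185); squaring, (γ^2 - 314)^2 = 4·16185, i.e. γ^4 - 628γ^2 + 98596 - 64740 = 0, i.e. γ^4 - 628γ^2 + 33856 = 0. So γ is a root of x^4 - 628x^2 + 33856. This polynomial is irreducible over Q: it has no rational root (each ±√249 ± √65 is irrational), and any factorization into two quadratics over Q would force √(16185) ∈ Q (pairing opposite roots) or √249, √65 ∈ Q (other pairings), all impossible. Hence [Q(γ):Q] = 4 = [Q(√249, √65):Q], so Q(γ) = Q(√249, √65).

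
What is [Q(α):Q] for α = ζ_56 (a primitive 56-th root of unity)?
[Q(α):Q] = 24

The minimal polynomial of ζ_56 over Q is the 56-th cyclotomic polynomial Φ_56(x), which is irreducible over Q and has degree φ(56) = 24. Hence [Q(α):Q] = φ(56) = 24.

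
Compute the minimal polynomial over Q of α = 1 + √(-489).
m_α(x) = x^2 - 2x + 490

From α - 1 = √(-489), squaring gives (α - 1)^2 = -489, i.e. α^2 - 2α + 1 = -489, so α^2 - 2α + 490 = 0. The discriminant of x^2 - 2x + 490 is (-2)^2 - 4·(490) = 4 - 1960 = -1956, and 4·(-489) is not a perfect square in Q since -489 is squarefree and ≠ 1. Hence x^2 - 2x + 490 is irreducible over Q and is the minimal polynomial of α.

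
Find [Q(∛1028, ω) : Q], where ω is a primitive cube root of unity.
[Q(∛1028, ω) : Q] = 6

[Q(∛1028):Q] = 3 (min poly x^3 - 1028, irreducible since 1028 is not a perfect cube). [Q(ω):Q] = 2 (min poly x^2 + x + 1). Since Q(∛1028) ⊂ R and ω ∉ R, we have ω ∉ Q(∛1028), so x^2 + x + 1 remains irreducible over Q(∛1028) and [Q(∛1028, ω) : Q(∛1028)] = 2. By the tower law, [Q(∛1028, ω) : Q] = 3 · 2 = 6. (In fact Q(∛1028, ω) is the splitting field of x^3 - 1028 over Q.)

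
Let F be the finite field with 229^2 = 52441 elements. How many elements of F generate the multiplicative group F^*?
There are φ(52440) = 12672 primitive elements

F_q^* is cyclic of order q - 1 = 52440. A cyclic group of order m has exactly φ(m) generators. Here m = 52440 = 2^3 · 3 · 5 · 19 · 23, so the number of primitive elements is φ(52440) = 12672.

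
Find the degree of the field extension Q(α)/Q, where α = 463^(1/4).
[Q(α):Q] = 4

α is a root of x^4 - 463. By Eisenstein's criterion at the prime p = 463 (which divides the constant term 463 but p^2 = 214369 does not, since 463 is squarefree), x^4 - 463 is irreducible over Q. Hence [Q(α):Q] = 4.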